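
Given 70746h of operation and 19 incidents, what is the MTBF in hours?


Formula: MTBF = Total operating time / Number of failures
MTBF = 70746 / 19
MTBF = 3723.47 hours

3723.47 hours


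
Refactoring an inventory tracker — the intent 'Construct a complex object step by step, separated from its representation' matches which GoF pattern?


This matches the Builder pattern

Builder


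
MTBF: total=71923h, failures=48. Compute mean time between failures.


Formula: MTBF = Total operating time / Number of failures
MTBF = 71923 / 48
MTBF = 1498.4 hours

1498.4 hours


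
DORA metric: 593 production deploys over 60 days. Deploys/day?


Formula: deployments per day = releases / days
= 593 / 60
= 9.883 deploys/day
(equivalently, 69.18 deploys/week)

9.883 deploys/day


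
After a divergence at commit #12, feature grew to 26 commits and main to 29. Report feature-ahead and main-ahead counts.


Common ancestor: commit #12
feature commits after divergence: 26 - 12 = 14
main commits after divergence: 29 - 12 = 17
feature is 14 commits ahead of main
main is 17 commits ahead of feature

feature ahead: 14, main ahead: 17


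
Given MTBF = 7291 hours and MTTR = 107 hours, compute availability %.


Availability = MTBF / (MTBF + MTTR)
Availability = 7291 / (7291 + 107)
Availability = 7291 / 7398
Availability = 98.5537%

98.5537%


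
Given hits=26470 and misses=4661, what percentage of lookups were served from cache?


Formula: hit rate = hits / (hits + misses) * 100
hit rate = 26470 / (26470 + 4661) * 100
hit rate = 26470 / 31131 * 100
hit rate = 85.03%

85.03%


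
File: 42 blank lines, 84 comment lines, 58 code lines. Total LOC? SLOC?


Total LOC = blank + comment + code
Total LOC = 42 + 84 + 58 = 184
SLOC (source only) = code = 58

Total LOC: 184, SLOC: 58


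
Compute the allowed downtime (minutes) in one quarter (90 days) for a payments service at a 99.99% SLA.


Formula: allowed downtime = period * (100 - SLA) / 100
Period (quarter (90 days)) = 129600 minutes
Unavailability fraction = (100 - 99.99) / 100
Allowed downtime = 129600 * (100 - 99.99) / 100
Allowed downtime = 12.96 minutes

12.96 minutes


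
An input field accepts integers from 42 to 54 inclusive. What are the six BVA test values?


Range: [42, 54]
Boundaries: just below min, min, min+1, max-1, max, just above max
Values: [41, 42, 43, 53, 54, 55]

[41, 42, 43, 53, 54, 55]


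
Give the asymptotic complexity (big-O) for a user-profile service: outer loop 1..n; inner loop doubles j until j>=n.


Reasoning: linear outer times logarithmic inner
Complexity: O(n log n)

O(n log n)


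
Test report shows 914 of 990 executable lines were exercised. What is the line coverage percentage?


Coverage = covered / total * 100
Coverage = 914 / 990 * 100
Coverage = 92.32%

92.32%


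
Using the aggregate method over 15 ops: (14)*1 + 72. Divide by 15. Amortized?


Formula: Amortized cost = Total cost / Operations
Total cost = (14 * 1) + (1 * 72)
Total cost = 14 + 72 = 86
Amortized = 86 / 15 = 5.7333

5.7333


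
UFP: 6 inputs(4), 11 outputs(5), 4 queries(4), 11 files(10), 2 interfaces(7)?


UFP = EI*4 + EO*5 + EQ*4 + ILF*10 + EIF*7
UFP = 6*4 + 11*5 + 4*4 + 11*10 + 2*7
UFP = 24 + 55 + 16 + 110 + 14
UFP = 219

219


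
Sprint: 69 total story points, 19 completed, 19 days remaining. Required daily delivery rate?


Formula: Required rate = Remaining points / Days left
Remaining = 69 - 19 = 50 points
Required rate = 50 / 19 = 2.63 points/day

2.63 points/day


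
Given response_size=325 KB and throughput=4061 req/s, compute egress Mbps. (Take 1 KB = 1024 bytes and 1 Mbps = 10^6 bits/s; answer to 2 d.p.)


Formula: Mbps = payload_bytes * RPS * 8 / 1e6
Payload per request = 325 KB = 325 * 1024 = 332800 bytes
Total bytes/sec = 332800 * 4061 = 1351500800
Total bits/sec = 1351500800 * 8 = 10812006400
Mbps = 10812006400 / 1e6 = 10812.01

10812.01 Mbps


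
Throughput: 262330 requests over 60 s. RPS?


Formula: throughput = requests / seconds
throughput = 262330 / 60
throughput = 4372.17 requests/second

4372.17 requests/second


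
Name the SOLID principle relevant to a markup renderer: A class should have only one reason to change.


This describes the Single Responsibility Principle (SRP)

Single Responsibility Principle (SRP)


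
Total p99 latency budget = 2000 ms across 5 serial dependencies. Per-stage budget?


Formula: per_stage = total_budget / stages
per_stage = 2000 / 5
per_stage = 400.0 ms

400.0 ms


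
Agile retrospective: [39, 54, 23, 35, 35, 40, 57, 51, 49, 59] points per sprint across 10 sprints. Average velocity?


Formula: Avg velocity = Total points / Number of sprints
Points: [39, 54, 23, 35, 35, 40, 57, 51, 49, 59]
Sum = 39 + 54 + 23 + 35 + 35 + 40 + 57 + 51 + 49 + 59 = 442
Avg velocity = 442 / 10 = 44.2 points/sprint

44.2 points/sprint


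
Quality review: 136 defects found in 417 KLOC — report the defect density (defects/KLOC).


Defect density = defects / KLOC
Defect density = 136 / 417
Defect density = 0.326 defects/KLOC

0.326 defects/KLOC


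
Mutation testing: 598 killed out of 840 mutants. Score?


Mutation score = killed / total * 100
Mutation score = 598 / 840 * 100
Mutation score = 71.19%

71.19%


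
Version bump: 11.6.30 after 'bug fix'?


Current: 11.6.30
Change category: 'bug fix' → patch bump
SemVer rule: patch bump → increment PATCH (MAJOR and MINOR unchanged)
New: 11.6.31

11.6.31


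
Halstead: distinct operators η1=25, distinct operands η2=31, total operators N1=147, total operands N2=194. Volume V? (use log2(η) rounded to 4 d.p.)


Formula: V = N * log2(η), where N = N1 + N2 and η = η1 + η2
η = 25 + 31 = 56
N = 147 + 194 = 341
log2(56) ≈ 5.8074
V = 341 * 5.8074 = 1980.32

1980.32


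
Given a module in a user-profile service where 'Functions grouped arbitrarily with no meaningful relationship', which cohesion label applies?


Reasoning: Worst: random grouping
Type: Coincidental cohesion

Coincidental cohesion


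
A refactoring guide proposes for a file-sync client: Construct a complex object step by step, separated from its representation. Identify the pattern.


This matches the Builder pattern

Builder


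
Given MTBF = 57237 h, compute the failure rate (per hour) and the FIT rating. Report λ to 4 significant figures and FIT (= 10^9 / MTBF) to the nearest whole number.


Formula: λ = 1 / MTBF; FIT = λ × 1e9 = 1e9 / MTBF
λ = 1 / 57237 ≈ 1.747e-05 failures/hour
FIT = 1e9 / 57237 ≈ 17471 failures per 1e9 hours (nearest whole number)

λ = 1.747e-05 /h, FIT = 17471


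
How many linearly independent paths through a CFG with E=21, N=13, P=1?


Formula: V(G) = E - N + 2P
V(G) = 21 - 13 + 2*1
V(G) = 8 + 2
V(G) = 10

10


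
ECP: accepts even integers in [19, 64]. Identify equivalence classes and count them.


Constraint: even integers in [19, 64]
Class 1: x < 19 — out-of-range invalid
Class 2: x in [19,64] but odd — wrong type invalid
Class 3: x in [19,64] and even — valid
Class 4: x > 64 — out-of-range invalid
Total equivalence classes: 4

4 equivalence classes


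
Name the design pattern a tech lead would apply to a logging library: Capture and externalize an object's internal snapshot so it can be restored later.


This matches the Memento pattern

Memento


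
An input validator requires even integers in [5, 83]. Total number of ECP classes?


Constraint: even integers in [5, 83]
Class 1: x < 5 — out-of-range invalid
Class 2: x in [5,83] but odd — wrong type invalid
Class 3: x in [5,83] and even — valid
Class 4: x > 83 — out-of-range invalid
Total equivalence classes: 4

4 equivalence classes


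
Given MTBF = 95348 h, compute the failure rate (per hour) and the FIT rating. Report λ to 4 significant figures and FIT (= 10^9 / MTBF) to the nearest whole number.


Formula: λ = 1 / MTBF; FIT = λ × 1e9 = 1e9 / MTBF
λ = 1 / 95348 ≈ 1.049e-05 failures/hour
FIT = 1e9 / 95348 ≈ 10488 failures per 1e9 hours (nearest whole number)

λ = 1.049e-05 /h, FIT = 10488


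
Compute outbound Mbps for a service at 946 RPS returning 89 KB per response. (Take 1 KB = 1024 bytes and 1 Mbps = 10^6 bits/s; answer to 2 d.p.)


Formula: Mbps = payload_bytes * RPS * 8 / 1e6
Payload per request = 89 KB = 89 * 1024 = 91136 bytes
Total bytes/sec = 91136 * 946 = 86214656
Total bits/sec = 86214656 * 8 = 689717248
Mbps = 689717248 / 1e6 = 689.72

689.72 Mbps


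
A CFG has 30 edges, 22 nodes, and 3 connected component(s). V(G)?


Formula: V(G) = E - N + 2P
V(G) = 30 - 22 + 2*3
V(G) = 8 + 6
V(G) = 14

14


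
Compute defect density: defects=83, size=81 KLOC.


Defect density = defects / KLOC
Defect density = 83 / 81
Defect density = 1.025 defects/KLOC

1.025 defects/KLOC


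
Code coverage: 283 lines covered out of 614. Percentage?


Coverage = covered / total * 100
Coverage = 283 / 614 * 100
Coverage = 46.09%

46.09%


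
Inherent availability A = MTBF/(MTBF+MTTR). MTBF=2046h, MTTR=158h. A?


Availability = MTBF / (MTBF + MTTR)
Availability = 2046 / (2046 + 158)
Availability = 2046 / 2204
Availability = 92.8312%

92.8312%


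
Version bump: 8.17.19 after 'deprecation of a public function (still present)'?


Current: 8.17.19
Change category: 'deprecation of a public function (still present)' → minor bump
SemVer rule: minor bump → increment MINOR, reset PATCH to 0 (MAJOR unchanged)
New: 8.18.0

8.18.0


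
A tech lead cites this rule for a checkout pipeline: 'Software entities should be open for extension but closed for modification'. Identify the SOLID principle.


This describes the Open/Closed Principle (OCP)

Open/Closed Principle (OCP)


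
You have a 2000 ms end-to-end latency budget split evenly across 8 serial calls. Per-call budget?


Formula: per_stage = total_budget / stages
per_stage = 2000 / 8
per_stage = 250.0 ms

250.0 ms


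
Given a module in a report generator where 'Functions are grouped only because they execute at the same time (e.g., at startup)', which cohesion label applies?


Reasoning: Related by timing only
Type: Temporal cohesion

Temporal cohesion


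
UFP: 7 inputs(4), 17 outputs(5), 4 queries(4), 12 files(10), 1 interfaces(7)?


UFP = EI*4 + EO*5 + EQ*4 + ILF*10 + EIF*7
UFP = 7*4 + 17*5 + 4*4 + 12*10 + 1*7
UFP = 28 + 85 + 16 + 120 + 7
UFP = 256

256


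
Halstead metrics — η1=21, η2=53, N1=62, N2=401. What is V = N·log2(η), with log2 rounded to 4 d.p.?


Formula: V = N * log2(η), where N = N1 + N2 and η = η1 + η2
η = 21 + 53 = 74
N = 62 + 401 = 463
log2(74) ≈ 6.2095
V = 463 * 6.2095 = 2875.00

2875.00


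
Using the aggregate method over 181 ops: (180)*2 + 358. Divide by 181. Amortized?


Formula: Amortized cost = Total cost / Operations
Total cost = (180 * 2) + (1 * 358)
Total cost = 360 + 358 = 718
Amortized = 718 / 181 = 3.9669

3.9669


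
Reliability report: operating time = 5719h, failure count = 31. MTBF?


Formula: MTBF = Total operating time / Number of failures
MTBF = 5719 / 31
MTBF = 184.48 hours

184.48 hours


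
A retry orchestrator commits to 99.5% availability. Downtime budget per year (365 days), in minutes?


Formula: allowed downtime = period * (100 - SLA) / 100
Period (year (365 days)) = 525600 minutes
Unavailability fraction = (100 - 99.5) / 100
Allowed downtime = 525600 * (100 - 99.5) / 100
Allowed downtime = 2628.0 minutes

2628.0 minutes


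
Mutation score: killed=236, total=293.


Mutation score = killed / total * 100
Mutation score = 236 / 293 * 100
Mutation score = 80.55%

80.55%


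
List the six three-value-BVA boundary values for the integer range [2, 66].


Range: [2, 66]
Boundaries: just below min, min, min+1, max-1, max, just above max
Values: [1, 2, 3, 65, 66, 67]

[1, 2, 3, 65, 66, 67]


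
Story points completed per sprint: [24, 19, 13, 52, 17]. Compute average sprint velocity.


Formula: Avg velocity = Total points / Number of sprints
Points: [24, 19, 13, 52, 17]
Sum = 24 + 19 + 13 + 52 + 17 = 125
Avg velocity = 125 / 5 = 25.0 points/sprint

25.0 points/sprint


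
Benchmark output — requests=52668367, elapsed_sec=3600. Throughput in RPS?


Formula: throughput = requests / seconds
throughput = 52668367 / 3600
throughput = 14630.1 requests/second

14630.1 requests/second


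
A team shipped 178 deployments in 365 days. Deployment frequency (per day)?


Formula: deployments per day = releases / days
= 178 / 365
= 0.488 deploys/day
(equivalently, 3.41 deploys/week)

0.488 deploys/day


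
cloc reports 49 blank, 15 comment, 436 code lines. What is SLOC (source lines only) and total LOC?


Total LOC = blank + comment + code
Total LOC = 49 + 15 + 436 = 500
SLOC (source only) = code = 436

Total LOC: 500, SLOC: 436


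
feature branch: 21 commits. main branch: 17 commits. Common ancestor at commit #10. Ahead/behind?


Common ancestor: commit #10
feature commits after divergence: 21 - 10 = 11
main commits after divergence: 17 - 10 = 7
feature is 11 commits ahead of main
main is 7 commits ahead of feature

feature ahead: 11, main ahead: 7


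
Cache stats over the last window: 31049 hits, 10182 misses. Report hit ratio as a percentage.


Formula: hit rate = hits / (hits + misses) * 100
hit rate = 31049 / (31049 + 10182) * 100
hit rate = 31049 / 41231 * 100
hit rate = 75.3%

75.3%


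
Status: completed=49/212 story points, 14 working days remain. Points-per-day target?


Formula: Required rate = Remaining points / Days left
Remaining = 212 - 49 = 163 points
Required rate = 163 / 14 = 11.64 points/day

11.64 points/day


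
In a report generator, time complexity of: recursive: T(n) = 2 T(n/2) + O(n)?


Reasoning: master theorem case 2 (merge-sort recurrence)
Complexity: O(n log n)

O(n log n)


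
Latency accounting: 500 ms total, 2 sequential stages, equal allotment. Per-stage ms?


Formula: per_stage = total_budget / stages
per_stage = 500 / 2
per_stage = 250.0 ms

250.0 ms


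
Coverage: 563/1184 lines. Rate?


Coverage = covered / total * 100
Coverage = 563 / 1184 * 100
Coverage = 47.55%

47.55%


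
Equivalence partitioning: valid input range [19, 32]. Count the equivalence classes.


Valid range: [19, 32]
Class 1: x < 19 — invalid
Class 2: 19 ≤ x ≤ 32 — valid
Class 3: x > 32 — invalid
Total equivalence classes: 3

3 equivalence classes


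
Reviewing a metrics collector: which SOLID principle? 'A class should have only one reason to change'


This describes the Single Responsibility Principle (SRP)

Single Responsibility Principle (SRP)


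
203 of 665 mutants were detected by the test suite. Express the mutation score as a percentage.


Mutation score = killed / total * 100
Mutation score = 203 / 665 * 100
Mutation score = 30.53%

30.53%


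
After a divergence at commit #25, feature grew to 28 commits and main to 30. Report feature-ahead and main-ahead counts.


Common ancestor: commit #25
feature commits after divergence: 28 - 25 = 3
main commits after divergence: 30 - 25 = 5
feature is 3 commits ahead of main
main is 5 commits ahead of feature

feature ahead: 3, main ahead: 5


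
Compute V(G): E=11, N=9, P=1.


Formula: V(G) = E - N + 2P
V(G) = 11 - 9 + 2*1
V(G) = 2 + 2
V(G) = 4

4


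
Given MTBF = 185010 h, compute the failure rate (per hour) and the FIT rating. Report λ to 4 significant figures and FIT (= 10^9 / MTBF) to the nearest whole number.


Formula: λ = 1 / MTBF; FIT = λ × 1e9 = 1e9 / MTBF
λ = 1 / 185010 ≈ 5.405e-06 failures/hour
FIT = 1e9 / 185010 ≈ 5405 failures per 1e9 hours (nearest whole number)

λ = 5.405e-06 /h, FIT = 5405


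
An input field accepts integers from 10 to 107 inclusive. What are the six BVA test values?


Range: [10, 107]
Boundaries: just below min, min, min+1, max-1, max, just above max
Values: [9, 10, 11, 106, 107, 108]

[9, 10, 11, 106, 107, 108]


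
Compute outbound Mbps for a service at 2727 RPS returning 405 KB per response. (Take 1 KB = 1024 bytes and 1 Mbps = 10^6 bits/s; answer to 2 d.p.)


Formula: Mbps = payload_bytes * RPS * 8 / 1e6
Payload per request = 405 KB = 405 * 1024 = 414720 bytes
Total bytes/sec = 414720 * 2727 = 1130941440
Total bits/sec = 1130941440 * 8 = 9047531520
Mbps = 9047531520 / 1e6 = 9047.53

9047.53 Mbps


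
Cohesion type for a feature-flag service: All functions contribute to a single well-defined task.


Reasoning: Best: single purpose
Type: Functional cohesion

Functional cohesion


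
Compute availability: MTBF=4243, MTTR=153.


Availability = MTBF / (MTBF + MTTR)
Availability = 4243 / (4243 + 153)
Availability = 4243 / 4396
Availability = 96.5196%

96.5196%


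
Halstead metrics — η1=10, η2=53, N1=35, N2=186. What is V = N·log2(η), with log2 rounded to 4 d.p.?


Formula: V = N * log2(η), where N = N1 + N2 and η = η1 + η2
η = 10 + 53 = 63
N = 35 + 186 = 221
log2(63) ≈ 5.9773
V = 221 * 5.9773 = 1320.98

1320.98


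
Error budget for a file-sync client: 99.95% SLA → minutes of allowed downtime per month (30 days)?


Formula: allowed downtime = period * (100 - SLA) / 100
Period (month (30 days)) = 43200 minutes
Unavailability fraction = (100 - 99.95) / 100
Allowed downtime = 43200 * (100 - 99.95) / 100
Allowed downtime = 21.6 minutes

21.6 minutes


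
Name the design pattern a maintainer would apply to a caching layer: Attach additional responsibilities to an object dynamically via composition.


This matches the Decorator pattern

Decorator


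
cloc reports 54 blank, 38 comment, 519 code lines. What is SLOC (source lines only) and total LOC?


Total LOC = blank + comment + code
Total LOC = 54 + 38 + 519 = 611
SLOC (source only) = code = 519

Total LOC: 611, SLOC: 519


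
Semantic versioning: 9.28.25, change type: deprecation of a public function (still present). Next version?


Current: 9.28.25
Change category: 'deprecation of a public function (still present)' → minor bump
SemVer rule: minor bump → increment MINOR, reset PATCH to 0 (MAJOR unchanged)
New: 9.29.0

9.29.0


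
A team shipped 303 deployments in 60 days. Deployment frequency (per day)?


Formula: deployments per day = releases / days
= 303 / 60
= 5.05 deploys/day
(equivalently, 35.35 deploys/week)

5.05 deploys/day


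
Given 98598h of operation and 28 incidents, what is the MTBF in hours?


Formula: MTBF = Total operating time / Number of failures
MTBF = 98598 / 28
MTBF = 3521.36 hours

3521.36 hours


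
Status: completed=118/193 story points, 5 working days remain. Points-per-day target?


Formula: Required rate = Remaining points / Days left
Remaining = 193 - 118 = 75 points
Required rate = 75 / 5 = 15.0 points/day

15.0 points/day


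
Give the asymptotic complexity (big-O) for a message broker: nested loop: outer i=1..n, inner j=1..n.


Reasoning: n iterations times n iterations
Complexity: O(n^2)

O(n^2)


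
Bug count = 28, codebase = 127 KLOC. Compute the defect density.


Defect density = defects / KLOC
Defect density = 28 / 127
Defect density = 0.22 defects/KLOC

0.22 defects/KLOC


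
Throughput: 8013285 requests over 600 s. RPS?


Formula: throughput = requests / seconds
throughput = 8013285 / 600
throughput = 13355.48 requests/second

13355.48 requests/second


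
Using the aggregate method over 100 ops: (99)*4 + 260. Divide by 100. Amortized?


Formula: Amortized cost = Total cost / Operations
Total cost = (99 * 4) + (1 * 260)
Total cost = 396 + 260 = 656
Amortized = 656 / 100 = 6.56

6.56


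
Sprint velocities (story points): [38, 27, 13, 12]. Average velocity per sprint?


Formula: Avg velocity = Total points / Number of sprints
Points: [38, 27, 13, 12]
Sum = 38 + 27 + 13 + 12 = 90
Avg velocity = 90 / 4 = 22.5 points/sprint

22.5 points/sprint


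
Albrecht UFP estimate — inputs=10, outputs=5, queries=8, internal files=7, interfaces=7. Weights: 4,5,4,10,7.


UFP = EI*4 + EO*5 + EQ*4 + ILF*10 + EIF*7
UFP = 10*4 + 5*5 + 8*4 + 7*10 + 7*7
UFP = 40 + 25 + 32 + 70 + 49
UFP = 216

216


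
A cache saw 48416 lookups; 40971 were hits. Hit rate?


Formula: hit rate = hits / (hits + misses) * 100
hit rate = 40971 / (40971 + 7445) * 100
hit rate = 40971 / 48416 * 100
hit rate = 84.62%

84.62%


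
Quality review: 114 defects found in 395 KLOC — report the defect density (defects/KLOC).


Defect density = defects / KLOC
Defect density = 114 / 395
Defect density = 0.289 defects/KLOC

0.289 defects/KLOC


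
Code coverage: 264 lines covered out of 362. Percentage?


Coverage = covered / total * 100
Coverage = 264 / 362 * 100
Coverage = 72.93%

72.93%


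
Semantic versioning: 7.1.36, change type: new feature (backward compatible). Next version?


Current: 7.1.36
Change category: 'new feature (backward compatible)' → minor bump
SemVer rule: minor bump → increment MINOR, reset PATCH to 0 (MAJOR unchanged)
New: 7.2.0

7.2.0


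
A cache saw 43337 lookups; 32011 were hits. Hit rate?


Formula: hit rate = hits / (hits + misses) * 100
hit rate = 32011 / (32011 + 11326) * 100
hit rate = 32011 / 43337 * 100
hit rate = 73.87%

73.87%


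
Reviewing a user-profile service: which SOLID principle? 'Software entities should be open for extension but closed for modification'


This describes the Open/Closed Principle (OCP)

Open/Closed Principle (OCP)


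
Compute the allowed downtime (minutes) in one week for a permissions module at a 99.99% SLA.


Formula: allowed downtime = period * (100 - SLA) / 100
Period (week) = 10080 minutes
Unavailability fraction = (100 - 99.99) / 100
Allowed downtime = 10080 * (100 - 99.99) / 100
Allowed downtime = 1.008 minutes

1.008 minutes


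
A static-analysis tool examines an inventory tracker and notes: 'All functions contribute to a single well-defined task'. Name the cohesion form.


Reasoning: Best: single purpose
Type: Functional cohesion

Functional cohesion


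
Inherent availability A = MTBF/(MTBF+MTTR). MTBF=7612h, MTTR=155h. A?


Availability = MTBF / (MTBF + MTTR)
Availability = 7612 / (7612 + 155)
Availability = 7612 / 7767
Availability = 98.0044%

98.0044%


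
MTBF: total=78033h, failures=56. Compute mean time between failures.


Formula: MTBF = Total operating time / Number of failures
MTBF = 78033 / 56
MTBF = 1393.45 hours

1393.45 hours


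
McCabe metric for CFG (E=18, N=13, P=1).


Formula: V(G) = E - N + 2P
V(G) = 18 - 13 + 2*1
V(G) = 5 + 2
V(G) = 7

7


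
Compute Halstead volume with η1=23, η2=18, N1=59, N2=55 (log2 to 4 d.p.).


Formula: V = N * log2(η), where N = N1 + N2 and η = η1 + η2
η = 23 + 18 = 41
N = 59 + 55 = 114
log2(41) ≈ 5.3576
V = 114 * 5.3576 = 610.77

610.77


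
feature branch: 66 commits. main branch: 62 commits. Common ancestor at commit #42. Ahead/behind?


Common ancestor: commit #42
feature commits after divergence: 66 - 42 = 24
main commits after divergence: 62 - 42 = 20
feature is 24 commits ahead of main
main is 20 commits ahead of feature

feature ahead: 24, main ahead: 20


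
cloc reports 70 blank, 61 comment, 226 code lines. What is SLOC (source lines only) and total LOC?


Total LOC = blank + comment + code
Total LOC = 70 + 61 + 226 = 357
SLOC (source only) = code = 226

Total LOC: 357, SLOC: 226


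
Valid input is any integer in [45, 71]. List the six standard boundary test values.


Range: [45, 71]
Boundaries: just below min, min, min+1, max-1, max, just above max
Values: [44, 45, 46, 70, 71, 72]

[44, 45, 46, 70, 71, 72]


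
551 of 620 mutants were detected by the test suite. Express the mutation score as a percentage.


Mutation score = killed / total * 100
Mutation score = 551 / 620 * 100
Mutation score = 88.87%

88.87%


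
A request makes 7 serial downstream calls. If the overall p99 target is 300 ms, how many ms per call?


Formula: per_stage = total_budget / stages
per_stage = 300 / 7
per_stage = 42.86 ms

42.86 ms


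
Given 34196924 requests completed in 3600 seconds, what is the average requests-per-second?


Formula: throughput = requests / seconds
throughput = 34196924 / 3600
throughput = 9499.15 requests/second

9499.15 requests/second


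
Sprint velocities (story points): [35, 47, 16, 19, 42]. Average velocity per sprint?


Formula: Avg velocity = Total points / Number of sprints
Points: [35, 47, 16, 19, 42]
Sum = 35 + 47 + 16 + 19 + 42 = 159
Avg velocity = 159 / 5 = 31.8 points/sprint

31.8 points/sprint


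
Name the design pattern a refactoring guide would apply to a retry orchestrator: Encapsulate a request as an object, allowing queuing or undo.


This matches the Command pattern

Command


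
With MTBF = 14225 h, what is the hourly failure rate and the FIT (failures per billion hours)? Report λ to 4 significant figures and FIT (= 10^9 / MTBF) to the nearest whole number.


Formula: λ = 1 / MTBF; FIT = λ × 1e9 = 1e9 / MTBF
λ = 1 / 14225 ≈ 7.030e-05 failures/hour
FIT = 1e9 / 14225 ≈ 70299 failures per 1e9 hours (nearest whole number)

λ = 7.030e-05 /h, FIT = 70299


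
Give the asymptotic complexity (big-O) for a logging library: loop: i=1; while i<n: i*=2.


Reasoning: i doubles each step so iterations are log2(n)
Complexity: O(log n)

O(log n)


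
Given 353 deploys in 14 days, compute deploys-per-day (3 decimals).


Formula: deployments per day = releases / days
= 353 / 14
= 25.214 deploys/day
(equivalently, 176.5 deploys/week)

25.214 deploys/day


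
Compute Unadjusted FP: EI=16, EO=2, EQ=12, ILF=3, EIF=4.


UFP = EI*4 + EO*5 + EQ*4 + ILF*10 + EIF*7
UFP = 16*4 + 2*5 + 12*4 + 3*10 + 4*7
UFP = 64 + 10 + 48 + 30 + 28
UFP = 180

180


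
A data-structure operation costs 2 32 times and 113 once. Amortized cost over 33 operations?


Formula: Amortized cost = Total cost / Operations
Total cost = (32 * 2) + (1 * 113)
Total cost = 64 + 113 = 177
Amortized = 177 / 33 = 5.3636

5.3636


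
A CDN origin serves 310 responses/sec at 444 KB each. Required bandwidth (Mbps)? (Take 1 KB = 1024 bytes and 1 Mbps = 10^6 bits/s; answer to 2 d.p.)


Formula: Mbps = payload_bytes * RPS * 8 / 1e6
Payload per request = 444 KB = 444 * 1024 = 454656 bytes
Total bytes/sec = 454656 * 310 = 140943360
Total bits/sec = 140943360 * 8 = 1127546880
Mbps = 1127546880 / 1e6 = 1127.55

1127.55 Mbps


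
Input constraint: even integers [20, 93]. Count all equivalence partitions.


Constraint: even integers in [20, 93]
Class 1: x < 20 — out-of-range invalid
Class 2: x in [20,93] but odd — wrong type invalid
Class 3: x in [20,93] and even — valid
Class 4: x > 93 — out-of-range invalid
Total equivalence classes: 4

4 equivalence classes


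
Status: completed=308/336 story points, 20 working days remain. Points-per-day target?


Formula: Required rate = Remaining points / Days left
Remaining = 336 - 308 = 28 points
Required rate = 28 / 20 = 1.4 points/day

1.4 points/day


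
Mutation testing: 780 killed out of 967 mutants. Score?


Mutation score = killed / total * 100
Mutation score = 780 / 967 * 100
Mutation score = 80.66%

80.66%


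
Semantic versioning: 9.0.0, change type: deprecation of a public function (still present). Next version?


Current: 9.0.0
Change category: 'deprecation of a public function (still present)' → minor bump
SemVer rule: minor bump → increment MINOR, reset PATCH to 0 (MAJOR unchanged)
New: 9.1.0

9.1.0


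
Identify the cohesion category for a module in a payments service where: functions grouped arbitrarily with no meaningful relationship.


Reasoning: Worst: random grouping
Type: Coincidental cohesion

Coincidental cohesion


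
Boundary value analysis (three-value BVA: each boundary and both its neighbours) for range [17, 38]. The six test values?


Range: [17, 38]
Boundaries: just below min, min, min+1, max-1, max, just above max
Values: [16, 17, 18, 37, 38, 39]

[16, 17, 18, 37, 38, 39]


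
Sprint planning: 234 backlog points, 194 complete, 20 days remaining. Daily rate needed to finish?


Formula: Required rate = Remaining points / Days left
Remaining = 234 - 194 = 40 points
Required rate = 40 / 20 = 2.0 points/day

2.0 points/day


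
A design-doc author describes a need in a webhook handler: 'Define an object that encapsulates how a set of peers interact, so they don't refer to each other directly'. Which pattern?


This matches the Mediator pattern

Mediator


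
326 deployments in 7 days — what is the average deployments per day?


Formula: deployments per day = releases / days
= 326 / 7
= 46.571 deploys/day
(equivalently, 326.0 deploys/week)

46.571 deploys/day


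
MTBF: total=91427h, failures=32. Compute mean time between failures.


Formula: MTBF = Total operating time / Number of failures
MTBF = 91427 / 32
MTBF = 2857.09 hours

2857.09 hours


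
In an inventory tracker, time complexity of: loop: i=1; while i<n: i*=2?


Reasoning: i doubles each step so iterations are log2(n)
Complexity: O(log n)

O(log n)


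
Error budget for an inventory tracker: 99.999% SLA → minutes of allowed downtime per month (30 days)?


Formula: allowed downtime = period * (100 - SLA) / 100
Period (month (30 days)) = 43200 minutes
Unavailability fraction = (100 - 99.999) / 100
Allowed downtime = 43200 * (100 - 99.999) / 100
Allowed downtime = 0.432 minutes

0.432 minutes


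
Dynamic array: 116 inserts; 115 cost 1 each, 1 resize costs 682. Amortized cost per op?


Formula: Amortized cost = Total cost / Operations
Total cost = (115 * 1) + (1 * 682)
Total cost = 115 + 682 = 797
Amortized = 797 / 116 = 6.8707

6.8707


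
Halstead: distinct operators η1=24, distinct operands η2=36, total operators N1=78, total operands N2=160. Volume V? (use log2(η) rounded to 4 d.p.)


Formula: V = N * log2(η), where N = N1 + N2 and η = η1 + η2
η = 24 + 36 = 60
N = 78 + 160 = 238
log2(60) ≈ 5.9069
V = 238 * 5.9069 = 1405.84

1405.84


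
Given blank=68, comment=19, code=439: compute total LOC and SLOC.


Total LOC = blank + comment + code
Total LOC = 68 + 19 + 439 = 526
SLOC (source only) = code = 439

Total LOC: 526, SLOC: 439


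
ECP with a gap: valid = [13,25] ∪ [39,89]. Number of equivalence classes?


Valid ranges: [13,25] and [39,89]
Class 1: x < 13 — invalid
Class 2: 13 ≤ x ≤ 25 — valid
Class 3: 25 < x < 39 — invalid (gap between ranges)
Class 4: 39 ≤ x ≤ 89 — valid
Class 5: x > 89 — invalid
Total equivalence classes: 5

5 equivalence classes


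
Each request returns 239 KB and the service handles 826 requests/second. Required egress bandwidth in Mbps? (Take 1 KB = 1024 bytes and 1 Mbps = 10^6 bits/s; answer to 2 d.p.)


Formula: Mbps = payload_bytes * RPS * 8 / 1e6
Payload per request = 239 KB = 239 * 1024 = 244736 bytes
Total bytes/sec = 244736 * 826 = 202151936
Total bits/sec = 202151936 * 8 = 1617215488
Mbps = 1617215488 / 1e6 = 1617.22

1617.22 Mbps


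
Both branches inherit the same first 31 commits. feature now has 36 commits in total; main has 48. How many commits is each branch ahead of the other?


Common ancestor: commit #31
feature commits after divergence: 36 - 31 = 5
main commits after divergence: 48 - 31 = 17
feature is 5 commits ahead of main
main is 17 commits ahead of feature

feature ahead: 5, main ahead: 17


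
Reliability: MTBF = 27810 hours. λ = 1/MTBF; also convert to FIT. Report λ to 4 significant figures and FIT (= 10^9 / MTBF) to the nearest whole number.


Formula: λ = 1 / MTBF; FIT = λ × 1e9 = 1e9 / MTBF
λ = 1 / 27810 ≈ 3.596e-05 failures/hour
FIT = 1e9 / 27810 ≈ 35958 failures per 1e9 hours (nearest whole number)

λ = 3.596e-05 /h, FIT = 35958


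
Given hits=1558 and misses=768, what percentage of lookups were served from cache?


Formula: hit rate = hits / (hits + misses) * 100
hit rate = 1558 / (1558 + 768) * 100
hit rate = 1558 / 2326 * 100
hit rate = 66.98%

66.98%


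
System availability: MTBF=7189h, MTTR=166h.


Availability = MTBF / (MTBF + MTTR)
Availability = 7189 / (7189 + 166)
Availability = 7189 / 7355
Availability = 97.743%

97.743%


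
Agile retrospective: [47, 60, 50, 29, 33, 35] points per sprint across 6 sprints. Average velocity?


Formula: Avg velocity = Total points / Number of sprints
Points: [47, 60, 50, 29, 33, 35]
Sum = 47 + 60 + 50 + 29 + 33 + 35 = 254
Avg velocity = 254 / 6 = 42.33 points/sprint

42.33 points/sprint


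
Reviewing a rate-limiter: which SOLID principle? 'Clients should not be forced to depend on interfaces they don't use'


This describes the Interface Segregation Principle (ISP)

Interface Segregation Principle (ISP)


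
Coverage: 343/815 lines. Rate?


Coverage = covered / total * 100
Coverage = 343 / 815 * 100
Coverage = 42.09%

42.09%


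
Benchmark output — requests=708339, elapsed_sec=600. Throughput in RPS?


Formula: throughput = requests / seconds
throughput = 708339 / 600
throughput = 1180.57 requests/second

1180.57 requests/second


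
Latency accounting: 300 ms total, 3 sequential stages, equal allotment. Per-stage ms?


Formula: per_stage = total_budget / stages
per_stage = 300 / 3
per_stage = 100.0 ms

100.0 ms


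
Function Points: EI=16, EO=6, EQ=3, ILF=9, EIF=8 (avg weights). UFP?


UFP = EI*4 + EO*5 + EQ*4 + ILF*10 + EIF*7
UFP = 16*4 + 6*5 + 3*4 + 9*10 + 8*7
UFP = 64 + 30 + 12 + 90 + 56
UFP = 252

252


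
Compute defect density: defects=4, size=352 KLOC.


Defect density = defects / KLOC
Defect density = 4 / 352
Defect density = 0.011 defects/KLOC

0.011 defects/KLOC


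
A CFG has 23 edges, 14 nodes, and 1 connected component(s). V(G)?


Formula: V(G) = E - N + 2P
V(G) = 23 - 14 + 2*1
V(G) = 9 + 2
V(G) = 11

11


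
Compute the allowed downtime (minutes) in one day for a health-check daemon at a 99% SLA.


Formula: allowed downtime = period * (100 - SLA) / 100
Period (day) = 1440 minutes
Unavailability fraction = (100 - 99.0) / 100
Allowed downtime = 1440 * (100 - 99.0) / 100
Allowed downtime = 14.4 minutes

14.4 minutes


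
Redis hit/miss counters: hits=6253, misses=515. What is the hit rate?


Formula: hit rate = hits / (hits + misses) * 100
hit rate = 6253 / (6253 + 515) * 100
hit rate = 6253 / 6768 * 100
hit rate = 92.39%

92.39%


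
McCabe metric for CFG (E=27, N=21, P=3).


Formula: V(G) = E - N + 2P
V(G) = 27 - 21 + 2*3
V(G) = 6 + 6
V(G) = 12

12


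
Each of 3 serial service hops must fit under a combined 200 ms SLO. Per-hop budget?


Formula: per_stage = total_budget / stages
per_stage = 200 / 3
per_stage = 66.67 ms

66.67 ms


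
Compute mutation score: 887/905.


Mutation score = killed / total * 100
Mutation score = 887 / 905 * 100
Mutation score = 98.01%

98.01%


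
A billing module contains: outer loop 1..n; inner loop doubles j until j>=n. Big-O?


Reasoning: linear outer times logarithmic inner
Complexity: O(n log n)

O(n log n)


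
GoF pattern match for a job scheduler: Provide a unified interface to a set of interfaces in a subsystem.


This matches the Facade pattern

Facade


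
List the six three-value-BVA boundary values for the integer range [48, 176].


Range: [48, 176]
Boundaries: just below min, min, min+1, max-1, max, just above max
Values: [47, 48, 49, 175, 176, 177]

[47, 48, 49, 175, 176, 177]


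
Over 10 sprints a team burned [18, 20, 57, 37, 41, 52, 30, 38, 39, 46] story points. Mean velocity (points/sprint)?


Formula: Avg velocity = Total points / Number of sprints
Points: [18, 20, 57, 37, 41, 52, 30, 38, 39, 46]
Sum = 18 + 20 + 57 + 37 + 41 + 52 + 30 + 38 + 39 + 46 = 378
Avg velocity = 378 / 10 = 37.8 points/sprint

37.8 points/sprint


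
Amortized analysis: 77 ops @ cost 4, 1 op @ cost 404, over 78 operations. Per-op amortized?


Formula: Amortized cost = Total cost / Operations
Total cost = (77 * 4) + (1 * 404)
Total cost = 308 + 404 = 712
Amortized = 712 / 78 = 9.1282

9.1282


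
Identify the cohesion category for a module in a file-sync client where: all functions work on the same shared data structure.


Reasoning: Functions share data
Type: Communicational cohesion

Communicational cohesion


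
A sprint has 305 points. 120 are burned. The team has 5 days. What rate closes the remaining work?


Formula: Required rate = Remaining points / Days left
Remaining = 305 - 120 = 185 points
Required rate = 185 / 5 = 37.0 points/day

37.0 points/day


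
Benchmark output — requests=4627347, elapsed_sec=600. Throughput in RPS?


Formula: throughput = requests / seconds
throughput = 4627347 / 600
throughput = 7712.25 requests/second

7712.25 requests/second


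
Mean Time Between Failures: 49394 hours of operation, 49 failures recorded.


Formula: MTBF = Total operating time / Number of failures
MTBF = 49394 / 49
MTBF = 1008.04 hours

1008.04 hours


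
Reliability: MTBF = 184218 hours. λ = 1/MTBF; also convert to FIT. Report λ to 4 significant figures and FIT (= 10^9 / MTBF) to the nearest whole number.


Formula: λ = 1 / MTBF; FIT = λ × 1e9 = 1e9 / MTBF
λ = 1 / 184218 ≈ 5.428e-06 failures/hour
FIT = 1e9 / 184218 ≈ 5428 failures per 1e9 hours (nearest whole number)

λ = 5.428e-06 /h, FIT = 5428


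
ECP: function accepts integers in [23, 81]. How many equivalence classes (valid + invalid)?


Valid range: [23, 81]
Class 1: x < 23 — invalid
Class 2: 23 ≤ x ≤ 81 — valid
Class 3: x > 81 — invalid
Total equivalence classes: 3

3 equivalence classes


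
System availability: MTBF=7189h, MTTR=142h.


Availability = MTBF / (MTBF + MTTR)
Availability = 7189 / (7189 + 142)
Availability = 7189 / 7331
Availability = 98.063%

98.063%


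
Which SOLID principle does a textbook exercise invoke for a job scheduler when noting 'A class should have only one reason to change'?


This describes the Single Responsibility Principle (SRP)

Single Responsibility Principle (SRP)


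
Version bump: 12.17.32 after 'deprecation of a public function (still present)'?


Current: 12.17.32
Change category: 'deprecation of a public function (still present)' → minor bump
SemVer rule: minor bump → increment MINOR, reset PATCH to 0 (MAJOR unchanged)
New: 12.18.0

12.18.0


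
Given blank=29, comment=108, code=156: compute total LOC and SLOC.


Total LOC = blank + comment + code
Total LOC = 29 + 108 + 156 = 293
SLOC (source only) = code = 156

Total LOC: 293, SLOC: 156


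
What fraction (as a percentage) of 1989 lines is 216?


Coverage = covered / total * 100
Coverage = 216 / 1989 * 100
Coverage = 10.86%

10.86%


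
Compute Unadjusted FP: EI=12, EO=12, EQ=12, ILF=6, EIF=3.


UFP = EI*4 + EO*5 + EQ*4 + ILF*10 + EIF*7
UFP = 12*4 + 12*5 + 12*4 + 6*10 + 3*7
UFP = 48 + 60 + 48 + 60 + 21
UFP = 237

237


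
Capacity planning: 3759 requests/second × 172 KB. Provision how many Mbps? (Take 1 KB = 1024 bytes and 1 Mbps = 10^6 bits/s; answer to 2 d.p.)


Formula: Mbps = payload_bytes * RPS * 8 / 1e6
Payload per request = 172 KB = 172 * 1024 = 176128 bytes
Total bytes/sec = 176128 * 3759 = 662065152
Total bits/sec = 662065152 * 8 = 5296521216
Mbps = 5296521216 / 1e6 = 5296.52

5296.52 Mbps


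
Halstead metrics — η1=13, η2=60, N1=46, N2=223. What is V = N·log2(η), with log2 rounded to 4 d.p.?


Formula: V = N * log2(η), where N = N1 + N2 and η = η1 + η2
η = 13 + 60 = 73
N = 46 + 223 = 269
log2(73) ≈ 6.1898
V = 269 * 6.1898 = 1665.06

1665.06


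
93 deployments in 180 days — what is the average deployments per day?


Formula: deployments per day = releases / days
= 93 / 180
= 0.517 deploys/day
(equivalently, 3.62 deploys/week)

0.517 deploys/day


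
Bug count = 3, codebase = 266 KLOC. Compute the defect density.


Defect density = defects / KLOC
Defect density = 3 / 266
Defect density = 0.011 defects/KLOC

0.011 defects/KLOC
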